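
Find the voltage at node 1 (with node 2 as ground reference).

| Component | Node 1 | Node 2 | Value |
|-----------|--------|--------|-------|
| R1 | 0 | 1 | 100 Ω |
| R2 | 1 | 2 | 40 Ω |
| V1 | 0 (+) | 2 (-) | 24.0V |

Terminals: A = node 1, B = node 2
Nodal analysis, taking node 2 as the 0 V reference.
Source V1 fixes V_0 = 24 V.
KCL at each unknown node (sum of currents leaving = 0; resistances in Ω):
  Node 1: (V_1 - 24)/100 + (V_1 - 0)/40 = 0
Collecting terms: 0.035 × V_1 = 0.24  =>  V_1 = 6.857 V
The requested potential is V_1 = 6.857 V.

Final answer: V_1 = 6.857 V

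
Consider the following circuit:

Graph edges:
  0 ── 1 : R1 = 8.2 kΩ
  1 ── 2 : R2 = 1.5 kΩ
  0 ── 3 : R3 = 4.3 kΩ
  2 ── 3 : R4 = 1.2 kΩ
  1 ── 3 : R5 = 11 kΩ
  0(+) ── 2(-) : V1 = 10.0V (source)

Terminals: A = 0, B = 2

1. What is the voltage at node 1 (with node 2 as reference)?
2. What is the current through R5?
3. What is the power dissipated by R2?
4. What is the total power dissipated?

Nodal analysis, taking node 2 as the 0 V reference.
Source V1 fixes V_0 = 10 V.
KCL at each unknown node (sum of currents leaving = 0; resistances in Ω):
  Node 1: (V_1 - 10)/8200 + (V_1 - 0)/1500 + (V_1 - V_3)/11000 = 0
  Node 3: (V_3 - 10)/4300 + (V_3 - 0)/1200 + (V_3 - V_1)/11000 = 0
Collecting terms (coefficients in siemens):
  0.0008795·V_1 - 0.00009091·V_3 = 0.00122
  0.001157·V_3 - 0.00009091·V_1 = 0.002326
Determinant D = (0.0008795)(0.001157) - (-0.00009091)(-0.00009091) = 0.000001009
V_1 = [(0.00122)(0.001157) - (-0.00009091)(0.002326)]/D = 1.607 V
V_3 = [(0.0008795)(0.002326) - (0.00122)(-0.00009091)]/D = 2.137 V
Part 1:
  Read off the nodal solution: V_1 = 1.607 V
Part 2:
  I_R5 = (V_1 - V_3)/R5 = (1.607 - 2.137)/11000 = -0.00004812 A
  Magnitude: I_R5 = 0.00004812 A
Part 3:
  I_R2 = (V_1 - V_2)/R2 = (1.607 - 0)/1500 = 0.001072 A
  P_R2 = I_R2² × R2 = (0.001072)² × 1500 = 0.001722 W
Part 4:
  Power in each resistor, P = (ΔV)²/R:
    P_R1 = (10 - 1.607)²/8200 = 0.00859 W
    P_R2 = (1.607 - 0)²/1500 = 0.001722 W
    P_R3 = (10 - 2.137)²/4300 = 0.01438 W
    P_R4 = (0 - 2.137)²/1200 = 0.003804 W
    P_R5 = (1.607 - 2.137)²/11000 = 0.00002547 W
  P_total = P_R1 + P_R2 + P_R3 + P_R4 + P_R5 = 0.02852 W

Final answers:
1. V_1 = 1.607 V
2. I_R5 = 4.812e-05 A
3. P_R2 = 0.001722 W
4. P_total = 0.02852 W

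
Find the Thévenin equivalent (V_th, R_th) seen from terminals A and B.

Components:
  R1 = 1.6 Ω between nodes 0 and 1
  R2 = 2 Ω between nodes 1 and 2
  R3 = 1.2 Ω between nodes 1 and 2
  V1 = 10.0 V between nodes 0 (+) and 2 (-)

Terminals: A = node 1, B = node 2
Step 1 — V_th is the open-circuit voltage V_A - V_B (nothing connected across the terminals).
Nodal analysis, taking node 2 as the 0 V reference.
Source V1 fixes V_0 = 10 V.
KCL at each unknown node (sum of currents leaving = 0; resistances in Ω):
  Node 1: (V_1 - 10)/1.6 + (V_1 - 0)/2 + (V_1 - 0)/1.2 = 0
Collecting terms: 1.958 × V_1 = 6.25  =>  V_1 = 3.191 V
V_th = V_1 - V_2 = 3.191 - 0 = 3.191 V
Step 2 — R_th: zero the source — replace V1 by a short circuit (node 2 merges into node 0) — and find the resistance seen between A (node 1) and B (node 0).
Reduce the network between node 1 (A) and node 0 (B) by series/parallel combination:
  Rp1 = R1 ‖ R2 ‖ R3 (parallel, all between nodes 0 and 1) = 1/(1/1.6 + 1/2 + 1/1.2) = 0.5106 Ω
R_th = 0.5106 Ω

Final answer: V_th = 3.191 V, R_th = 0.5106 Ω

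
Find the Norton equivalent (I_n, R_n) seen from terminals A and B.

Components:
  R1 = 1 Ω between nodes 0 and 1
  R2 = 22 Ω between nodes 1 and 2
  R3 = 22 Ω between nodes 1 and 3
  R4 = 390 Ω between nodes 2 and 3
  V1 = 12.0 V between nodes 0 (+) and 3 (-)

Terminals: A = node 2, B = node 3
Find the Thévenin equivalent first; then I_n = V_th/R_th and R_n = R_th.
Step 1 — V_th is the open-circuit voltage V_A - V_B (nothing connected across the terminals).
Nodal analysis, taking node 3 as the 0 V reference.
Source V1 fixes V_0 = 12 V.
KCL at each unknown node (sum of currents leaving = 0; resistances in Ω):
  Node 1: (V_1 - 12)/1 + (V_1 - V_2)/22 + (V_1 - 0)/22 = 0
  Node 2: (V_2 - V_1)/22 + (V_2 - 0)/390 = 0
Collecting terms (coefficients in siemens):
  1.091·V_1 - 0.04545·V_2 = 12
  0.04802·V_2 - 0.04545·V_1 = 0
Determinant D = (1.091)(0.04802) - (-0.04545)(-0.04545) = 0.05032
V_1 = [(12)(0.04802) - (-0.04545)(0)]/D = 11.45 V
V_2 = [(1.091)(0) - (12)(-0.04545)]/D = 10.84 V
V_th = V_2 - V_3 = 10.84 - 0 = 10.84 V
Step 2 — R_th: zero the source — replace V1 by a short circuit (node 3 merges into node 0) — and find the resistance seen between A (node 2) and B (node 0).
Reduce the network between node 2 (A) and node 0 (B) by series/parallel combination:
  Rp1 = R1 ‖ R3 (parallel, both between nodes 0 and 1) = 1/(1/1 + 1/22) = 0.9565 Ω
  Rs1 = R2 + Rp1 (series, joined only at node 1) = 22 + 0.9565 = 22.96 Ω
  Rp2 = R4 ‖ Rs1 (parallel, both between nodes 0 and 2) = 1/(1/390 + 1/22.96) = 21.68 Ω
R_th = 21.68 Ω
I_n = V_th/R_th = 10.84/21.68 = 0.5 A, and R_n = R_th = 21.68 Ω

Final answer: I_n = 0.5 A, R_n = 21.68 Ω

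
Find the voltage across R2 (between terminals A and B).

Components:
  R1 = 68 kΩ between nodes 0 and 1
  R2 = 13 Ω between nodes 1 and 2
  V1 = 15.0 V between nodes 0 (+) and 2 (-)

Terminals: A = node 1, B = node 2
R1 and R2 are in series across V1 (node 0 → node 1 → node 2), and the output A–B is taken across R2, so this is a voltage divider.
Series current: I = V1/(R1 + R2) = 15/(68000 + 13) = 15/68010 = 0.0002205 A
V_R2 = I × R2 = V1 × R2/(R1 + R2) = 15 × 13/68010 = 0.002867 V

Final answer: 0.002867 V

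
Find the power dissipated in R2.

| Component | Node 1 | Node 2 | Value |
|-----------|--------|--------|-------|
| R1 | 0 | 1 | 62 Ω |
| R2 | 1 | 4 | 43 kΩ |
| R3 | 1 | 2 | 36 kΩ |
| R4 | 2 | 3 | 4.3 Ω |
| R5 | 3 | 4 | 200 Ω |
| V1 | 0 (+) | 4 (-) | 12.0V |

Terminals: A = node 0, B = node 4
Nodal analysis, taking node 4 as the 0 V reference.
Source V1 fixes V_0 = 12 V.
KCL at each unknown node (sum of currents leaving = 0; resistances in Ω):
  Node 1: (V_1 - 12)/62 + (V_1 - 0)/43000 + (V_1 - V_2)/36000 = 0
  Node 2: (V_2 - V_1)/36000 + (V_2 - V_3)/4.3 = 0
  Node 3: (V_3 - V_2)/4.3 + (V_3 - 0)/200 = 0
Collecting terms (coefficients in siemens):
  0.01618·V_1 - 0.00002778·V_2 = 0.1935
  0.2326·V_2 - 0.00002778·V_1 - 0.2326·V_3 = 0
  0.2376·V_3 - 0.2326·V_2 = 0
Solving these 3 simultaneous equations (Gaussian elimination) gives:
  V_1 = 11.96 V, V_2 = 0.0675 V, V_3 = 0.06608 V
I_R2 = (V_1 - V_4)/R2 = (11.96 - 0)/43000 = 0.0002782 A
P_R2 = I_R2² × R2 = (0.0002782)² × 43000 = 0.003328 W

Final answer: 0.003328 W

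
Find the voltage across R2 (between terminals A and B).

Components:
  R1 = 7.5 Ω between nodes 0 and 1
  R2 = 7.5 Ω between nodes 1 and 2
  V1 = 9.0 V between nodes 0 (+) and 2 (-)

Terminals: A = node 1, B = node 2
R1 and R2 are in series across V1 (node 0 → node 1 → node 2), and the output A–B is taken across R2, so this is a voltage divider.
Series current: I = V1/(R1 + R2) = 9/(7.5 + 7.5) = 9/15 = 0.6 A
V_R2 = I × R2 = V1 × R2/(R1 + R2) = 9 × 7.5/15 = 4.5 V

Final answer: 4.5 V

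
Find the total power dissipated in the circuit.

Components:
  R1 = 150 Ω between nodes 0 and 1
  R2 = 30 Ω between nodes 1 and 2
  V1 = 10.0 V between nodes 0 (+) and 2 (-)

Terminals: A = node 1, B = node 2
Nodal analysis, taking node 2 as the 0 V reference.
Source V1 fixes V_0 = 10 V.
KCL at each unknown node (sum of currents leaving = 0; resistances in Ω):
  Node 1: (V_1 - 10)/150 + (V_1 - 0)/30 = 0
Collecting terms: 0.04 × V_1 = 0.06667  =>  V_1 = 1.667 V
Power in each resistor, P = (ΔV)²/R:
  P_R1 = (10 - 1.667)²/150 = 0.463 W
  P_R2 = (1.667 - 0)²/30 = 0.09259 W
P_total = P_R1 + P_R2 = 0.5556 W

Final answer: 0.5556 W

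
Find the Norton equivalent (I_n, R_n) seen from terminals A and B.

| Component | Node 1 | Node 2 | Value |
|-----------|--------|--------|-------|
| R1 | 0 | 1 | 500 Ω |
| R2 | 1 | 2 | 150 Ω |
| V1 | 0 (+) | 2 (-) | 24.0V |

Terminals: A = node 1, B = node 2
Find the Thévenin equivalent first; then I_n = V_th/R_th and R_n = R_th.
Step 1 — V_th is the open-circuit voltage V_A - V_B (nothing connected across the terminals).
Nodal analysis, taking node 2 as the 0 V reference.
Source V1 fixes V_0 = 24 V.
KCL at each unknown node (sum of currents leaving = 0; resistances in Ω):
  Node 1: (V_1 - 24)/500 + (V_1 - 0)/150 = 0
Collecting terms: 0.008667 × V_1 = 0.048  =>  V_1 = 5.538 V
V_th = V_1 - V_2 = 5.538 - 0 = 5.538 V
Step 2 — R_th: zero the source — replace V1 by a short circuit (node 2 merges into node 0) — and find the resistance seen between A (node 1) and B (node 0).
Reduce the network between node 1 (A) and node 0 (B) by series/parallel combination:
  Rp1 = R1 ‖ R2 (parallel, both between nodes 0 and 1) = 1/(1/500 + 1/150) = 115.4 Ω
R_th = 115.4 Ω
I_n = V_th/R_th = 5.538/115.4 = 0.048 A, and R_n = R_th = 115.4 Ω

Final answer: I_n = 0.048 A, R_n = 115.4 Ω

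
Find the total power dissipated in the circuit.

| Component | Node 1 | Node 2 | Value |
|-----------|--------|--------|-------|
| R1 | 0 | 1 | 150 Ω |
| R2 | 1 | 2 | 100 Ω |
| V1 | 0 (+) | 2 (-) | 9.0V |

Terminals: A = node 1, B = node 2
Nodal analysis, taking node 2 as the 0 V reference.
Source V1 fixes V_0 = 9 V.
KCL at each unknown node (sum of currents leaving = 0; resistances in Ω):
  Node 1: (V_1 - 9)/150 + (V_1 - 0)/100 = 0
Collecting terms: 0.01667 × V_1 = 0.06  =>  V_1 = 3.6 V
Power in each resistor, P = (ΔV)²/R:
  P_R1 = (9 - 3.6)²/150 = 0.1944 W
  P_R2 = (3.6 - 0)²/100 = 0.1296 W
P_total = P_R1 + P_R2 = 0.324 W

Final answer: 0.324 W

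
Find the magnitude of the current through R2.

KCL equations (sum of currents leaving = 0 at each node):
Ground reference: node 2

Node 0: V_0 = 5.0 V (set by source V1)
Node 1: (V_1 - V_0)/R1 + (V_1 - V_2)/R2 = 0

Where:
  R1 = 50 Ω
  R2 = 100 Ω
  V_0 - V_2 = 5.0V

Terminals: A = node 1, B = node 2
Nodal analysis, taking node 2 as the 0 V reference.
Source V1 fixes V_0 = 5 V.
KCL at each unknown node (sum of currents leaving = 0; resistances in Ω):
  Node 1: (V_1 - 5)/50 + (V_1 - 0)/100 = 0
Collecting terms: 0.03 × V_1 = 0.1  =>  V_1 = 3.333 V
I_R2 = (V_1 - V_2)/R2 = (3.333 - 0)/100 = 0.03333 A
|I_R2| = 0.03333 A

Final answer: |I_R2| = 0.03333 A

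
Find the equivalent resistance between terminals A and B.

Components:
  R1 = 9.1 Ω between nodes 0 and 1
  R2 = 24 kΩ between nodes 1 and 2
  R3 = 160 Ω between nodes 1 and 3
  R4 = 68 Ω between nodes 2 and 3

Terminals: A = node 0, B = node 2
Reduce the network between node 0 (A) and node 2 (B) by series/parallel combination:
  Rs1 = R3 + R4 (series, joined only at node 3) = 160 + 68 = 228 Ω
  Rp1 = R2 ‖ Rs1 (parallel, both between nodes 1 and 2) = 1/(1/24000 + 1/228) = 225.9 Ω
  Rs2 = R1 + Rp1 (series, joined only at node 1) = 9.1 + 225.9 = 235 Ω
R_eq = 235 Ω

Final answer: 235 Ω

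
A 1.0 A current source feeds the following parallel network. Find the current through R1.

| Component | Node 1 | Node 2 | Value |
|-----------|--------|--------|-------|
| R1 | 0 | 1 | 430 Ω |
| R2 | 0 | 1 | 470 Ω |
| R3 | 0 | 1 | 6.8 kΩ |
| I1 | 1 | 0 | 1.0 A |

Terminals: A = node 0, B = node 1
All resistors sit directly between nodes 0 and 1, so they are in parallel and share one voltage V; the full source current 1 A splits among them.
1/R_par = 1/430 + 1/470 + 1/6800 = 0.0046 S  =>  R_par = 217.4 Ω
V = I × R_par = 1 × 217.4 = 217.4 V
I_R1 = V/R1 = 217.4/430 = 0.5055 A

Final answer: 0.5055 A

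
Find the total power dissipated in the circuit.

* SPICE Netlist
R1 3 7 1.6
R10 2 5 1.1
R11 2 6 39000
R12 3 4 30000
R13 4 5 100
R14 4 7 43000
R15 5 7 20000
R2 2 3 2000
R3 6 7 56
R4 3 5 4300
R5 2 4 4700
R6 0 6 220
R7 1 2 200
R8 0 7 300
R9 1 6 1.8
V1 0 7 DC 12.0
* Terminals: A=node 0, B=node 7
Nodal analysis, taking node 7 as the 0 V reference.
Source V1 fixes V_0 = 12 V.
KCL at each unknown node (sum of currents leaving = 0; resistances in Ω):
  Node 1: (V_1 - V_2)/200 + (V_1 - V_6)/1.8 = 0
  Node 2: (V_2 - V_3)/2000 + (V_2 - V_4)/4700 + (V_2 - V_1)/200 + (V_2 - V_5)/1.1 + (V_2 - V_6)/39000 = 0
  Node 3: (V_3 - 0)/1.6 + (V_3 - V_2)/2000 + (V_3 - V_5)/4300 + (V_3 - V_4)/30000 = 0
  Node 4: (V_4 - V_2)/4700 + (V_4 - V_3)/30000 + (V_4 - V_5)/100 + (V_4 - 0)/43000 = 0
  Node 5: (V_5 - V_3)/4300 + (V_5 - V_2)/1.1 + (V_5 - V_4)/100 + (V_5 - 0)/20000 = 0
  Node 6: (V_6 - 0)/56 + (V_6 - 12)/220 + (V_6 - V_1)/1.8 + (V_6 - V_2)/39000 = 0
Collecting terms (coefficients in siemens):
  0.5606·V_1 - 0.005·V_2 - 0.5556·V_6 = 0
  0.9148·V_2 - 0.005·V_1 - 0.0005·V_3 - 0.0002128·V_4 - 0.9091·V_5 - 0.00002564·V_6 = 0
  0.6258·V_3 - 0.0005·V_2 - 0.00003333·V_4 - 0.0002326·V_5 = 0
  0.01027·V_4 - 0.0002128·V_2 - 0.00003333·V_3 - 0.01·V_5 = 0
  0.9194·V_5 - 0.9091·V_2 - 0.0002326·V_3 - 0.01·V_4 = 0
  0.578·V_6 - 0.5556·V_1 - 0.00002564·V_2 = 0.05455
Solving these 6 simultaneous equations (Gaussian elimination) gives:
  V_1 = 2.356 V, V_2 = 2.02 V, V_3 = 0.002471 V, V_4 = 2.008 V
  V_5 = 2.019 V, V_6 = 2.359 V
Power in each resistor, P = (ΔV)²/R:
  P_R1 = (0.002471 - 0)²/1.6 = 0.000003816 W
  P_R2 = (2.02 - 0.002471)²/2000 = 0.002034 W
  P_R3 = (2.359 - 0)²/56 = 0.09939 W
  P_R4 = (0.002471 - 2.019)²/4300 = 0.0009455 W
  P_R5 = (2.02 - 2.008)²/4700 = 0.00000002988 W
  P_R6 = (12 - 2.359)²/220 = 0.4225 W
  P_R7 = (2.356 - 2.02)²/200 = 0.0005667 W
  P_R8 = (12 - 0)²/300 = 0.48 W
  P_R9 = (2.356 - 2.359)²/1.8 = 0.0000051 W
  P_R10 = (2.02 - 2.019)²/1.1 = 0.0000005099 W
  P_R11 = (2.02 - 2.359)²/39000 = 0.000002958 W
  P_R12 = (0.002471 - 2.008)²/30000 = 0.000134 W
  P_R13 = (2.008 - 2.019)²/100 = 0.000001232 W
  P_R14 = (2.008 - 0)²/43000 = 0.00009374 W
  P_R15 = (2.019 - 0)²/20000 = 0.0002038 W
P_total = P_R1 + P_R2 + P_R3 + P_R4 + P_R5 + P_R6 + P_R7 + P_R8 + P_R9 + P_R10 + P_R11 + P_R12 + P_R13 + P_R14 + P_R15 = 1.006 W

Final answer: 1.006 W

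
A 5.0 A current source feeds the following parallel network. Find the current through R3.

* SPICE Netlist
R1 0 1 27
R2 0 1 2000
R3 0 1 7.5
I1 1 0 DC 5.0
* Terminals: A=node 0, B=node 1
All resistors sit directly between nodes 0 and 1, so they are in parallel and share one voltage V; the full source current 5 A splits among them.
1/R_par = 1/27 + 1/2000 + 1/7.5 = 0.1709 S  =>  R_par = 5.852 Ω
V = I × R_par = 5 × 5.852 = 29.26 V
I_R3 = V/R3 = 29.26/7.5 = 3.902 A

Final answer: 3.902 A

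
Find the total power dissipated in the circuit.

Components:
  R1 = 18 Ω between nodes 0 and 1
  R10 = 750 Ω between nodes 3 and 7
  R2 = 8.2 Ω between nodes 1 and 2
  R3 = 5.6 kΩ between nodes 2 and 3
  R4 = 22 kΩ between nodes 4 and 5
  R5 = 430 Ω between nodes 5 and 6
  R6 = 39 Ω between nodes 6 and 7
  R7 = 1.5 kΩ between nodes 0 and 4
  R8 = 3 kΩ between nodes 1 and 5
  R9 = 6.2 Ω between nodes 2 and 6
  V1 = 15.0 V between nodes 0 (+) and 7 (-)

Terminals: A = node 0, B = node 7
Nodal analysis, taking node 7 as the 0 V reference.
Source V1 fixes V_0 = 15 V.
KCL at each unknown node (sum of currents leaving = 0; resistances in Ω):
  Node 1: (V_1 - 15)/18 + (V_1 - V_2)/8.2 + (V_1 - V_5)/3000 = 0
  Node 2: (V_2 - V_1)/8.2 + (V_2 - V_3)/5600 + (V_2 - V_6)/6.2 = 0
  Node 3: (V_3 - V_2)/5600 + (V_3 - 0)/750 = 0
  Node 4: (V_4 - V_5)/22000 + (V_4 - 15)/1500 = 0
  Node 5: (V_5 - V_4)/22000 + (V_5 - V_6)/430 + (V_5 - V_1)/3000 = 0
  Node 6: (V_6 - V_5)/430 + (V_6 - 0)/39 + (V_6 - V_2)/6.2 = 0
Collecting terms (coefficients in siemens):
  0.1778·V_1 - 0.122·V_2 - 0.0003333·V_5 = 0.8333
  0.2834·V_2 - 0.122·V_1 - 0.0001786·V_3 - 0.1613·V_6 = 0
  0.001512·V_3 - 0.0001786·V_2 = 0
  0.0007121·V_4 - 0.00004545·V_5 = 0.01
  0.002704·V_5 - 0.0003333·V_1 - 0.00004545·V_4 - 0.002326·V_6 = 0
  0.1893·V_6 - 0.1613·V_2 - 0.002326·V_5 = 0
Solving these 6 simultaneous equations (Gaussian elimination) gives:
  V_1 = 11.2 V, V_2 = 9.477 V, V_3 = 1.119 V, V_4 = 14.6 V
  V_5 = 8.663 V, V_6 = 8.183 V
Power in each resistor, P = (ΔV)²/R:
  P_R1 = (15 - 11.2)²/18 = 0.8018 W
  P_R2 = (11.2 - 9.477)²/8.2 = 0.3623 W
  P_R3 = (9.477 - 1.119)²/5600 = 0.01247 W
  P_R4 = (14.6 - 8.663)²/22000 = 0.0016 W
  P_R5 = (8.663 - 8.183)²/430 = 0.0005352 W
  P_R6 = (8.183 - 0)²/39 = 1.717 W
  P_R7 = (15 - 14.6)²/1500 = 0.0001091 W
  P_R8 = (11.2 - 8.663)²/3000 = 0.002147 W
  P_R9 = (9.477 - 8.183)²/6.2 = 0.2701 W
  P_R10 = (1.119 - 0)²/750 = 0.001671 W
P_total = P_R1 + P_R2 + P_R3 + P_R4 + P_R5 + P_R6 + P_R7 + P_R8 + P_R9 + P_R10 = 3.17 W

Final answer: 3.17 W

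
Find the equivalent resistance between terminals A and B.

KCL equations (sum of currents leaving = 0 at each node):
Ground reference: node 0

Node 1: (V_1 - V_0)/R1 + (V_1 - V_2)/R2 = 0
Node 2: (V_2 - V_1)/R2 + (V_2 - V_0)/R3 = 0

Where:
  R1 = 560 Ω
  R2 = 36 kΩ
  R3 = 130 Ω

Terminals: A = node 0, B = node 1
Reduce the network between node 0 (A) and node 1 (B) by series/parallel combination:
  Rs1 = R3 + R2 (series, joined only at node 2) = 130 + 36000 = 36130 Ω
  Rp1 = R1 ‖ Rs1 (parallel, both between nodes 0 and 1) = 1/(1/560 + 1/36130) = 551.5 Ω
R_eq = 551.5 Ω

Final answer: 551.5 Ω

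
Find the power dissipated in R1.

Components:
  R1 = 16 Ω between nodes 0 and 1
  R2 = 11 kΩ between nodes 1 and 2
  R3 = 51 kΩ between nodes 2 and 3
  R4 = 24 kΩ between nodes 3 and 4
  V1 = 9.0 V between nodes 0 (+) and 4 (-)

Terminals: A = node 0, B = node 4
Nodal analysis, taking node 4 as the 0 V reference.
Source V1 fixes V_0 = 9 V.
KCL at each unknown node (sum of currents leaving = 0; resistances in Ω):
  Node 1: (V_1 - 9)/16 + (V_1 - V_2)/11000 = 0
  Node 2: (V_2 - V_1)/11000 + (V_2 - V_3)/51000 = 0
  Node 3: (V_3 - V_2)/51000 + (V_3 - 0)/24000 = 0
Collecting terms (coefficients in siemens):
  0.06259·V_1 - 0.00009091·V_2 = 0.5625
  0.0001105·V_2 - 0.00009091·V_1 - 0.00001961·V_3 = 0
  0.00006127·V_3 - 0.00001961·V_2 = 0
Solving these 3 simultaneous equations (Gaussian elimination) gives:
  V_1 = 8.998 V, V_2 = 7.847 V, V_3 = 2.511 V
I_R1 = (V_0 - V_1)/R1 = (9 - 8.998)/16 = 0.0001046 A
P_R1 = I_R1² × R1 = (0.0001046)² × 16 = 0.0000001752 W

Final answer: 1.752e-07 W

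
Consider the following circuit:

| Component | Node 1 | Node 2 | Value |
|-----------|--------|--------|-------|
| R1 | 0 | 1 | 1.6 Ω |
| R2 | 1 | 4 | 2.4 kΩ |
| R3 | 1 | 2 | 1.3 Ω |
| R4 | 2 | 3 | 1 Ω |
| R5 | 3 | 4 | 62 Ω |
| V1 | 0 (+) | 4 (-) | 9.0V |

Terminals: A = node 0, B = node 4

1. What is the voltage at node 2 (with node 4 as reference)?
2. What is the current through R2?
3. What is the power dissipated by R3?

Nodal analysis, taking node 4 as the 0 V reference.
Source V1 fixes V_0 = 9 V.
KCL at each unknown node (sum of currents leaving = 0; resistances in Ω):
  Node 1: (V_1 - 9)/1.6 + (V_1 - 0)/2400 + (V_1 - V_2)/1.3 = 0
  Node 2: (V_2 - V_1)/1.3 + (V_2 - V_3)/1 = 0
  Node 3: (V_3 - V_2)/1 + (V_3 - 0)/62 = 0
Collecting terms (coefficients in siemens):
  1.395·V_1 - 0.7692·V_2 = 5.625
  1.769·V_2 - 0.7692·V_1 - 1·V_3 = 0
  1.016·V_3 - 1·V_2 = 0
Solving these 3 simultaneous equations (Gaussian elimination) gives:
  V_1 = 8.776 V, V_2 = 8.598 V, V_3 = 8.462 V
Part 1:
  Read off the nodal solution: V_2 = 8.598 V
Part 2:
  I_R2 = (V_1 - V_4)/R2 = (8.776 - 0)/2400 = 0.003657 A
  Magnitude: I_R2 = 0.003657 A
Part 3:
  I_R3 = (V_1 - V_2)/R3 = (8.776 - 8.598)/1.3 = 0.1365 A
  P_R3 = I_R3² × R3 = (0.1365)² × 1.3 = 0.02422 W

Final answers:
1. V_2 = 8.598 V
2. I_R2 = 0.003657 A
3. P_R3 = 0.02422 W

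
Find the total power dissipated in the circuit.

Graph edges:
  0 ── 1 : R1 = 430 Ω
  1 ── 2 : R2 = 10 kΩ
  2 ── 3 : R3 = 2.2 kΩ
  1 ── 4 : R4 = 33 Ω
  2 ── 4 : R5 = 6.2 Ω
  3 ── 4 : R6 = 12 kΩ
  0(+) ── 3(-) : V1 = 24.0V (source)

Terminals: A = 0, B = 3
Nodal analysis, taking node 3 as the 0 V reference.
Source V1 fixes V_0 = 24 V.
KCL at each unknown node (sum of currents leaving = 0; resistances in Ω):
  Node 1: (V_1 - 24)/430 + (V_1 - V_2)/10000 + (V_1 - V_4)/33 = 0
  Node 2: (V_2 - V_1)/10000 + (V_2 - 0)/2200 + (V_2 - V_4)/6.2 = 0
  Node 4: (V_4 - V_1)/33 + (V_4 - V_2)/6.2 + (V_4 - 0)/12000 = 0
Collecting terms (coefficients in siemens):
  0.03273·V_1 - 0.0001·V_2 - 0.0303·V_4 = 0.05581
  0.1618·V_2 - 0.0001·V_1 - 0.1613·V_4 = 0
  0.1917·V_4 - 0.0303·V_1 - 0.1613·V_2 = 0
Solving these 3 simultaneous equations (Gaussian elimination) gives:
  V_1 = 19.56 V, V_2 = 19.17 V, V_4 = 19.22 V
Power in each resistor, P = (ΔV)²/R:
  P_R1 = (24 - 19.56)²/430 = 0.04576 W
  P_R2 = (19.56 - 19.17)²/10000 = 0.00001544 W
  P_R3 = (19.17 - 0)²/2200 = 0.1671 W
  P_R4 = (19.56 - 19.22)²/33 = 0.003485 W
  P_R5 = (19.17 - 19.22)²/6.2 = 0.0004666 W
  P_R6 = (0 - 19.22)²/12000 = 0.0308 W
P_total = P_R1 + P_R2 + P_R3 + P_R4 + P_R5 + P_R6 = 0.2476 W

Final answer: 0.2476 W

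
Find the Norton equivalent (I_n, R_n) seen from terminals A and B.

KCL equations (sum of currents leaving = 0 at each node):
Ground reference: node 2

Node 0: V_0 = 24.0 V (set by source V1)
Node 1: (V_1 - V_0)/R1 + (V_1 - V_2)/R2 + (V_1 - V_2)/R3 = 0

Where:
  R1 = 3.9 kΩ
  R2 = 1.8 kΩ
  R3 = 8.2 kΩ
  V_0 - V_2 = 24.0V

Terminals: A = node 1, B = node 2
Find the Thévenin equivalent first; then I_n = V_th/R_th and R_n = R_th.
Step 1 — V_th is the open-circuit voltage V_A - V_B (nothing connected across the terminals).
Nodal analysis, taking node 2 as the 0 V reference.
Source V1 fixes V_0 = 24 V.
KCL at each unknown node (sum of currents leaving = 0; resistances in Ω):
  Node 1: (V_1 - 24)/3900 + (V_1 - 0)/1800 + (V_1 - 0)/8200 = 0
Collecting terms: 0.0009339 × V_1 = 0.006154  =>  V_1 = 6.589 V
V_th = V_1 - V_2 = 6.589 - 0 = 6.589 V
Step 2 — R_th: zero the source — replace V1 by a short circuit (node 2 merges into node 0) — and find the resistance seen between A (node 1) and B (node 0).
Reduce the network between node 1 (A) and node 0 (B) by series/parallel combination:
  Rp1 = R1 ‖ R2 ‖ R3 (parallel, all between nodes 0 and 1) = 1/(1/3900 + 1/1800 + 1/8200) = 1071 Ω
R_th = 1.071 kΩ
I_n = V_th/R_th = 6.589/1071 = 0.006154 A, and R_n = R_th = 1.071 kΩ

Final answer: I_n = 0.006154 A, R_n = 1.071 kΩ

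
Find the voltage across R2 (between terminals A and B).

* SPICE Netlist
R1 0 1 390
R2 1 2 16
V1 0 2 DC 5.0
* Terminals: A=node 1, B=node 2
R1 and R2 are in series across V1 (node 0 → node 1 → node 2), and the output A–B is taken across R2, so this is a voltage divider.
Series current: I = V1/(R1 + R2) = 5/(390 + 16) = 5/406 = 0.01232 A
V_R2 = I × R2 = V1 × R2/(R1 + R2) = 5 × 16/406 = 0.197 V

Final answer: 0.197 V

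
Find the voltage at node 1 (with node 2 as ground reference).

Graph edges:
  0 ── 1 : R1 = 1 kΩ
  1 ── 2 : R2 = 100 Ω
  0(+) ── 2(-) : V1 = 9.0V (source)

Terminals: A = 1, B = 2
Nodal analysis, taking node 2 as the 0 V reference.
Source V1 fixes V_0 = 9 V.
KCL at each unknown node (sum of currents leaving = 0; resistances in Ω):
  Node 1: (V_1 - 9)/1000 + (V_1 - 0)/100 = 0
Collecting terms: 0.011 × V_1 = 0.009  =>  V_1 = 0.8182 V
The requested potential is V_1 = 0.8182 V.

Final answer: V_1 = 0.8182 V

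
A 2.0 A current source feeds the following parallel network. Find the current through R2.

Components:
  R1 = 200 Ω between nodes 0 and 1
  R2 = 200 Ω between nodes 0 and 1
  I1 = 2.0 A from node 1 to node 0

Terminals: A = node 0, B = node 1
All resistors sit directly between nodes 0 and 1, so they are in parallel and share one voltage V; the full source current 2 A splits among them.
1/R_par = 1/200 + 1/200 = 0.01 S  =>  R_par = 100 Ω
V = I × R_par = 2 × 100 = 200 V
I_R2 = V/R2 = 200/200 = 1 A

Final answer: 1 A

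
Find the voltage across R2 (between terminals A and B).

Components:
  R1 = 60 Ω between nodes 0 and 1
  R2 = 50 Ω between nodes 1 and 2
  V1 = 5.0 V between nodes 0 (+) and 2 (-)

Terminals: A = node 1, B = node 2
R1 and R2 are in series across V1 (node 0 → node 1 → node 2), and the output A–B is taken across R2, so this is a voltage divider.
Series current: I = V1/(R1 + R2) = 5/(60 + 50) = 5/110 = 0.04545 A
V_R2 = I × R2 = V1 × R2/(R1 + R2) = 5 × 50/110 = 2.273 V

Final answer: 2.273 V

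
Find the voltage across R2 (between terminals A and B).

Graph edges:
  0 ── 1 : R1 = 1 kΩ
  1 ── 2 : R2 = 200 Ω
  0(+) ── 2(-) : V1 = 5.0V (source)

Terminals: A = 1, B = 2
R1 and R2 are in series across V1 (node 0 → node 1 → node 2), and the output A–B is taken across R2, so this is a voltage divider.
Series current: I = V1/(R1 + R2) = 5/(1000 + 200) = 5/1200 = 0.004167 A
V_R2 = I × R2 = V1 × R2/(R1 + R2) = 5 × 200/1200 = 0.8333 V

Final answer: 0.8333 V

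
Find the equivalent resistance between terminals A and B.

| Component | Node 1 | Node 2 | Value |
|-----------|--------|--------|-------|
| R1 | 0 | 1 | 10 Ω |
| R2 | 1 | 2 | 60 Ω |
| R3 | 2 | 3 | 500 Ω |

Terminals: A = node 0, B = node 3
Reduce the network between node 0 (A) and node 3 (B) by series/parallel combination:
  Rs1 = R1 + R2 (series, joined only at node 1) = 10 + 60 = 70 Ω
  Rs2 = R3 + Rs1 (series, joined only at node 2) = 500 + 70 = 570 Ω
R_eq = 570 Ω

Final answer: 570 Ω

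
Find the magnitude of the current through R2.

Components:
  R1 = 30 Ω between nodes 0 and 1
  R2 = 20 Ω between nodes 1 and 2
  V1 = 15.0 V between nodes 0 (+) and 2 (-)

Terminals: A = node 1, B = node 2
Nodal analysis, taking node 2 as the 0 V reference.
Source V1 fixes V_0 = 15 V.
KCL at each unknown node (sum of currents leaving = 0; resistances in Ω):
  Node 1: (V_1 - 15)/30 + (V_1 - 0)/20 = 0
Collecting terms: 0.08333 × V_1 = 0.5  =>  V_1 = 6 V
I_R2 = (V_1 - V_2)/R2 = (6 - 0)/20 = 0.3 A
|I_R2| = 0.3 A

Final answer: |I_R2| = 0.3 A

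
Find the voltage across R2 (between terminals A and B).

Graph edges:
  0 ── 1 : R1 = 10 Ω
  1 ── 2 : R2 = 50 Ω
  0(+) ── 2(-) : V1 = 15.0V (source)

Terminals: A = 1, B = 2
R1 and R2 are in series across V1 (node 0 → node 1 → node 2), and the output A–B is taken across R2, so this is a voltage divider.
Series current: I = V1/(R1 + R2) = 15/(10 + 50) = 15/60 = 0.25 A
V_R2 = I × R2 = V1 × R2/(R1 + R2) = 15 × 50/60 = 12.5 V

Final answer: 12.5 V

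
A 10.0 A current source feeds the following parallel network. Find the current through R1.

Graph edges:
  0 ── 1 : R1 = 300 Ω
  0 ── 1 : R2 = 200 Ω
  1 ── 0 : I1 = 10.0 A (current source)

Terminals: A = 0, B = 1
All resistors sit directly between nodes 0 and 1, so they are in parallel and share one voltage V; the full source current 10 A splits among them.
1/R_par = 1/300 + 1/200 = 0.008333 S  =>  R_par = 120 Ω
V = I × R_par = 10 × 120 = 1200 V
I_R1 = V/R1 = 1200/300 = 4 A

Final answer: 4 A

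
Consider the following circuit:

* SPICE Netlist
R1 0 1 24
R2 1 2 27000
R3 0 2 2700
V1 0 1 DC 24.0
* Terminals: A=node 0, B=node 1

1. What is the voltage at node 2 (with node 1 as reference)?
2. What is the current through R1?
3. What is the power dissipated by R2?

Nodal analysis, taking node 1 as the 0 V reference.
Source V1 fixes V_0 = 24 V.
KCL at each unknown node (sum of currents leaving = 0; resistances in Ω):
  Node 2: (V_2 - 0)/27000 + (V_2 - 24)/2700 = 0
Collecting terms: 0.0004074 × V_2 = 0.008889  =>  V_2 = 21.82 V
Part 1:
  Read off the nodal solution: V_2 = 21.82 V
Part 2:
  I_R1 = (V_0 - V_1)/R1 = (24 - 0)/24 = 1 A
  Magnitude: I_R1 = 1 A
Part 3:
  I_R2 = (V_1 - V_2)/R2 = (0 - 21.82)/27000 = -0.0008081 A
  P_R2 = I_R2² × R2 = (-0.0008081)² × 27000 = 0.01763 W

Final answers:
1. V_2 = 21.82 V
2. I_R1 = 1 A
3. P_R2 = 0.01763 W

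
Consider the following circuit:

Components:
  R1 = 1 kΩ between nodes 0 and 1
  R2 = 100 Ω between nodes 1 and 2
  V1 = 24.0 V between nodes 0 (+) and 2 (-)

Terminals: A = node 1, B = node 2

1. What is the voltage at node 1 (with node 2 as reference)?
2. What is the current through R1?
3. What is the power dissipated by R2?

Nodal analysis, taking node 2 as the 0 V reference.
Source V1 fixes V_0 = 24 V.
KCL at each unknown node (sum of currents leaving = 0; resistances in Ω):
  Node 1: (V_1 - 24)/1000 + (V_1 - 0)/100 = 0
Collecting terms: 0.011 × V_1 = 0.024  =>  V_1 = 2.182 V
Part 1:
  Read off the nodal solution: V_1 = 2.182 V
Part 2:
  I_R1 = (V_0 - V_1)/R1 = (24 - 2.182)/1000 = 0.02182 A
  Magnitude: I_R1 = 0.02182 A
Part 3:
  I_R2 = (V_1 - V_2)/R2 = (2.182 - 0)/100 = 0.02182 A
  P_R2 = I_R2² × R2 = (0.02182)² × 100 = 0.0476 W

Final answers:
1. V_1 = 2.182 V
2. I_R1 = 0.02182 A
3. P_R2 = 0.0476 W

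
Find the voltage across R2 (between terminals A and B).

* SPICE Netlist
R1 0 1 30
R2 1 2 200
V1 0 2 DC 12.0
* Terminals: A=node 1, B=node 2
R1 and R2 are in series across V1 (node 0 → node 1 → node 2), and the output A–B is taken across R2, so this is a voltage divider.
Series current: I = V1/(R1 + R2) = 12/(30 + 200) = 12/230 = 0.05217 A
V_R2 = I × R2 = V1 × R2/(R1 + R2) = 12 × 200/230 = 10.43 V

Final answer: 10.43 V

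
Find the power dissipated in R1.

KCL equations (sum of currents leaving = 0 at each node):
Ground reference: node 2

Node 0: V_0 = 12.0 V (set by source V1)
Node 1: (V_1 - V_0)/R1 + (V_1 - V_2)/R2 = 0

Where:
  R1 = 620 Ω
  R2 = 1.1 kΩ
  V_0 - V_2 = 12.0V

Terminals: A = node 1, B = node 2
Nodal analysis, taking node 2 as the 0 V reference.
Source V1 fixes V_0 = 12 V.
KCL at each unknown node (sum of currents leaving = 0; resistances in Ω):
  Node 1: (V_1 - 12)/620 + (V_1 - 0)/1100 = 0
Collecting terms: 0.002522 × V_1 = 0.01935  =>  V_1 = 7.674 V
I_R1 = (V_0 - V_1)/R1 = (12 - 7.674)/620 = 0.006977 A
P_R1 = I_R1² × R1 = (0.006977)² × 620 = 0.03018 W

Final answer: 0.03018 W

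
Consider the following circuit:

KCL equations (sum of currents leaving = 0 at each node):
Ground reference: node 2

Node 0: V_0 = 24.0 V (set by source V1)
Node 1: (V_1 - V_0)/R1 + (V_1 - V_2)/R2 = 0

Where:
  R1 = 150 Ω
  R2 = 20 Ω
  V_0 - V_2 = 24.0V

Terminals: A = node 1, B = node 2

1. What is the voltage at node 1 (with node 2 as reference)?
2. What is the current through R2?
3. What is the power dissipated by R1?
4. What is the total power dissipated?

Nodal analysis, taking node 2 as the 0 V reference.
Source V1 fixes V_0 = 24 V.
KCL at each unknown node (sum of currents leaving = 0; resistances in Ω):
  Node 1: (V_1 - 24)/150 + (V_1 - 0)/20 = 0
Collecting terms: 0.05667 × V_1 = 0.16  =>  V_1 = 2.824 V
Part 1:
  Read off the nodal solution: V_1 = 2.824 V
Part 2:
  I_R2 = (V_1 - V_2)/R2 = (2.824 - 0)/20 = 0.1412 A
  Magnitude: I_R2 = 0.1412 A
Part 3:
  I_R1 = (V_0 - V_1)/R1 = (24 - 2.824)/150 = 0.1412 A
  P_R1 = I_R1² × R1 = (0.1412)² × 150 = 2.99 W
Part 4:
  Power in each resistor, P = (ΔV)²/R:
    P_R1 = (24 - 2.824)²/150 = 2.99 W
    P_R2 = (2.824 - 0)²/20 = 0.3986 W
  P_total = P_R1 + P_R2 = 3.388 W

Final answers:
1. V_1 = 2.824 V
2. I_R2 = 0.1412 A
3. P_R1 = 2.99 W
4. P_total = 3.388 W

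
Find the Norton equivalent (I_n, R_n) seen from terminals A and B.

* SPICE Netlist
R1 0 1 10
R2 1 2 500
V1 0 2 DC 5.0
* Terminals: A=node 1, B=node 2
Find the Thévenin equivalent first; then I_n = V_th/R_th and R_n = R_th.
Step 1 — V_th is the open-circuit voltage V_A - V_B (nothing connected across the terminals).
Nodal analysis, taking node 2 as the 0 V reference.
Source V1 fixes V_0 = 5 V.
KCL at each unknown node (sum of currents leaving = 0; resistances in Ω):
  Node 1: (V_1 - 5)/10 + (V_1 - 0)/500 = 0
Collecting terms: 0.102 × V_1 = 0.5  =>  V_1 = 4.902 V
V_th = V_1 - V_2 = 4.902 - 0 = 4.902 V
Step 2 — R_th: zero the source — replace V1 by a short circuit (node 2 merges into node 0) — and find the resistance seen between A (node 1) and B (node 0).
Reduce the network between node 1 (A) and node 0 (B) by series/parallel combination:
  Rp1 = R1 ‖ R2 (parallel, both between nodes 0 and 1) = 1/(1/10 + 1/500) = 9.804 Ω
R_th = 9.804 Ω
I_n = V_th/R_th = 4.902/9.804 = 0.5 A, and R_n = R_th = 9.804 Ω

Final answer: I_n = 0.5 A, R_n = 9.804 Ω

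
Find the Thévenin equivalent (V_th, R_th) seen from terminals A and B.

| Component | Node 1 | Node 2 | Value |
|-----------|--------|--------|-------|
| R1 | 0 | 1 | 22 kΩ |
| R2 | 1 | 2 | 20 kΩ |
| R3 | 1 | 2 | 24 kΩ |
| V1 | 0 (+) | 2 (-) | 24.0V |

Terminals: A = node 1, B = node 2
Step 1 — V_th is the open-circuit voltage V_A - V_B (nothing connected across the terminals).
Nodal analysis, taking node 2 as the 0 V reference.
Source V1 fixes V_0 = 24 V.
KCL at each unknown node (sum of currents leaving = 0; resistances in Ω):
  Node 1: (V_1 - 24)/22000 + (V_1 - 0)/20000 + (V_1 - 0)/24000 = 0
Collecting terms: 0.0001371 × V_1 = 0.001091  =>  V_1 = 7.956 V
V_th = V_1 - V_2 = 7.956 - 0 = 7.956 V
Step 2 — R_th: zero the source — replace V1 by a short circuit (node 2 merges into node 0) — and find the resistance seen between A (node 1) and B (node 0).
Reduce the network between node 1 (A) and node 0 (B) by series/parallel combination:
  Rp1 = R1 ‖ R2 ‖ R3 (parallel, all between nodes 0 and 1) = 1/(1/22000 + 1/20000 + 1/24000) = 7293 Ω
R_th = 7.293 kΩ

Final answer: V_th = 7.956 V, R_th = 7.293 kΩ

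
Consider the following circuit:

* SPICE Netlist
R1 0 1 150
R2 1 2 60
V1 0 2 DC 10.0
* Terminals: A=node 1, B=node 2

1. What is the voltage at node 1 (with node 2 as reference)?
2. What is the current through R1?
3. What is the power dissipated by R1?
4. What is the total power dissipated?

Nodal analysis, taking node 2 as the 0 V reference.
Source V1 fixes V_0 = 10 V.
KCL at each unknown node (sum of currents leaving = 0; resistances in Ω):
  Node 1: (V_1 - 10)/150 + (V_1 - 0)/60 = 0
Collecting terms: 0.02333 × V_1 = 0.06667  =>  V_1 = 2.857 V
Part 1:
  Read off the nodal solution: V_1 = 2.857 V
Part 2:
  I_R1 = (V_0 - V_1)/R1 = (10 - 2.857)/150 = 0.04762 A
  Magnitude: I_R1 = 0.04762 A
Part 3:
  I_R1 = (V_0 - V_1)/R1 = (10 - 2.857)/150 = 0.04762 A
  P_R1 = I_R1² × R1 = (0.04762)² × 150 = 0.3401 W
Part 4:
  Power in each resistor, P = (ΔV)²/R:
    P_R1 = (10 - 2.857)²/150 = 0.3401 W
    P_R2 = (2.857 - 0)²/60 = 0.1361 W
  P_total = P_R1 + P_R2 = 0.4762 W

Final answers:
1. V_1 = 2.857 V
2. I_R1 = 0.04762 A
3. P_R1 = 0.3401 W
4. P_total = 0.4762 W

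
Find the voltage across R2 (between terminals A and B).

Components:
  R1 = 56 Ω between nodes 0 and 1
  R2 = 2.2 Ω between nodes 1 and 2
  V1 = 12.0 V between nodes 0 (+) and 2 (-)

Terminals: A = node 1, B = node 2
R1 and R2 are in series across V1 (node 0 → node 1 → node 2), and the output A–B is taken across R2, so this is a voltage divider.
Series current: I = V1/(R1 + R2) = 12/(56 + 2.2) = 12/58.2 = 0.2062 A
V_R2 = I × R2 = V1 × R2/(R1 + R2) = 12 × 2.2/58.2 = 0.4536 V

Final answer: 0.4536 V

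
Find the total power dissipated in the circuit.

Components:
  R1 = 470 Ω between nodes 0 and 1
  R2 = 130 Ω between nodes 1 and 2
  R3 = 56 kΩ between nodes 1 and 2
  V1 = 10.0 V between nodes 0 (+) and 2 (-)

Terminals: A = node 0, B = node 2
Nodal analysis, taking node 2 as the 0 V reference.
Source V1 fixes V_0 = 10 V.
KCL at each unknown node (sum of currents leaving = 0; resistances in Ω):
  Node 1: (V_1 - 10)/470 + (V_1 - 0)/130 + (V_1 - 0)/56000 = 0
Collecting terms: 0.009838 × V_1 = 0.02128  =>  V_1 = 2.163 V
Power in each resistor, P = (ΔV)²/R:
  P_R1 = (10 - 2.163)²/470 = 0.1307 W
  P_R2 = (2.163 - 0)²/130 = 0.03598 W
  P_R3 = (2.163 - 0)²/56000 = 0.00008353 W
P_total = P_R1 + P_R2 + P_R3 = 0.1668 W

Final answer: 0.1668 W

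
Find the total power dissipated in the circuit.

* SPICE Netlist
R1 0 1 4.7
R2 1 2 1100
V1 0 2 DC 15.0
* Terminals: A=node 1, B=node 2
Nodal analysis, taking node 2 as the 0 V reference.
Source V1 fixes V_0 = 15 V.
KCL at each unknown node (sum of currents leaving = 0; resistances in Ω):
  Node 1: (V_1 - 15)/4.7 + (V_1 - 0)/1100 = 0
Collecting terms: 0.2137 × V_1 = 3.191  =>  V_1 = 14.94 V
Power in each resistor, P = (ΔV)²/R:
  P_R1 = (15 - 14.94)²/4.7 = 0.0008665 W
  P_R2 = (14.94 - 0)²/1100 = 0.2028 W
P_total = P_R1 + P_R2 = 0.2037 W

Final answer: 0.2037 W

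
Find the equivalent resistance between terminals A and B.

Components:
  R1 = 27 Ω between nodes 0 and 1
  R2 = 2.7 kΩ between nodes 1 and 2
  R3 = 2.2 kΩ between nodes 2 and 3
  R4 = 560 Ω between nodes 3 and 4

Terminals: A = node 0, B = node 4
Reduce the network between node 0 (A) and node 4 (B) by series/parallel combination:
  Rs1 = R1 + R2 (series, joined only at node 1) = 27 + 2700 = 2727 Ω
  Rs2 = R3 + Rs1 (series, joined only at node 2) = 2200 + 2727 = 4927 Ω
  Rs3 = R4 + Rs2 (series, joined only at node 3) = 560 + 4927 = 5487 Ω
R_eq = 5.487 kΩ

Final answer: 5.487 kΩ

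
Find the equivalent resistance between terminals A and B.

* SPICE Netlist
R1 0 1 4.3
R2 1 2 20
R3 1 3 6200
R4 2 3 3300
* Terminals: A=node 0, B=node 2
Reduce the network between node 0 (A) and node 2 (B) by series/parallel combination:
  Rs1 = R3 + R4 (series, joined only at node 3) = 6200 + 3300 = 9500 Ω
  Rp1 = R2 ‖ Rs1 (parallel, both between nodes 1 and 2) = 1/(1/20 + 1/9500) = 19.96 Ω
  Rs2 = R1 + Rp1 (series, joined only at node 1) = 4.3 + 19.96 = 24.26 Ω
R_eq = 24.26 Ω

Final answer: 24.26 Ω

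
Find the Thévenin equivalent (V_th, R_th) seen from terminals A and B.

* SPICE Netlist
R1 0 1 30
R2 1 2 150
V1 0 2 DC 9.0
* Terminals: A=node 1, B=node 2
Step 1 — V_th is the open-circuit voltage V_A - V_B (nothing connected across the terminals).
Nodal analysis, taking node 2 as the 0 V reference.
Source V1 fixes V_0 = 9 V.
KCL at each unknown node (sum of currents leaving = 0; resistances in Ω):
  Node 1: (V_1 - 9)/30 + (V_1 - 0)/150 = 0
Collecting terms: 0.04 × V_1 = 0.3  =>  V_1 = 7.5 V
V_th = V_1 - V_2 = 7.5 - 0 = 7.5 V
Step 2 — R_th: zero the source — replace V1 by a short circuit (node 2 merges into node 0) — and find the resistance seen between A (node 1) and B (node 0).
Reduce the network between node 1 (A) and node 0 (B) by series/parallel combination:
  Rp1 = R1 ‖ R2 (parallel, both between nodes 0 and 1) = 1/(1/30 + 1/150) = 25 Ω
R_th = 25 Ω

Final answer: V_th = 7.5 V, R_th = 25 Ω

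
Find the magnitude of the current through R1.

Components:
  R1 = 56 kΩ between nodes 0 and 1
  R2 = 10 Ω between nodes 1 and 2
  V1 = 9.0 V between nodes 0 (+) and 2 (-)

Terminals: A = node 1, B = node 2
Nodal analysis, taking node 2 as the 0 V reference.
Source V1 fixes V_0 = 9 V.
KCL at each unknown node (sum of currents leaving = 0; resistances in Ω):
  Node 1: (V_1 - 9)/56000 + (V_1 - 0)/10 = 0
Collecting terms: 0.1 × V_1 = 0.0001607  =>  V_1 = 0.001607 V
I_R1 = (V_0 - V_1)/R1 = (9 - 0.001607)/56000 = 0.0001607 A
|I_R1| = 0.0001607 A

Final answer: |I_R1| = 0.0001607 A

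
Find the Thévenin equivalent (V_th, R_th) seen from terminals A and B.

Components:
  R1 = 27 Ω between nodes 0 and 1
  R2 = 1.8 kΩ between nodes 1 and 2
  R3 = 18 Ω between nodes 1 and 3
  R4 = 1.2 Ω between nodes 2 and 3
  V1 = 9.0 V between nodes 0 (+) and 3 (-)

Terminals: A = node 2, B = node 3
Step 1 — V_th is the open-circuit voltage V_A - V_B (nothing connected across the terminals).
Nodal analysis, taking node 3 as the 0 V reference.
Source V1 fixes V_0 = 9 V.
KCL at each unknown node (sum of currents leaving = 0; resistances in Ω):
  Node 1: (V_1 - 9)/27 + (V_1 - V_2)/1800 + (V_1 - 0)/18 = 0
  Node 2: (V_2 - V_1)/1800 + (V_2 - 0)/1.2 = 0
Collecting terms (coefficients in siemens):
  0.09315·V_1 - 0.0005556·V_2 = 0.3333
  0.8339·V_2 - 0.0005556·V_1 = 0
Determinant D = (0.09315)(0.8339) - (-0.0005556)(-0.0005556) = 0.07767
V_1 = [(0.3333)(0.8339) - (-0.0005556)(0)]/D = 3.579 V
V_2 = [(0.09315)(0) - (0.3333)(-0.0005556)]/D = 0.002384 V
V_th = V_2 - V_3 = 0.002384 - 0 = 0.002384 V
Step 2 — R_th: zero the source — replace V1 by a short circuit (node 3 merges into node 0) — and find the resistance seen between A (node 2) and B (node 0).
Reduce the network between node 2 (A) and node 0 (B) by series/parallel combination:
  Rp1 = R1 ‖ R3 (parallel, both between nodes 0 and 1) = 1/(1/27 + 1/18) = 10.8 Ω
  Rs1 = R2 + Rp1 (series, joined only at node 1) = 1800 + 10.8 = 1811 Ω
  Rp2 = R4 ‖ Rs1 (parallel, both between nodes 0 and 2) = 1/(1/1.2 + 1/1811) = 1.199 Ω
R_th = 1.199 Ω

Final answer: V_th = 0.002384 V, R_th = 1.199 Ω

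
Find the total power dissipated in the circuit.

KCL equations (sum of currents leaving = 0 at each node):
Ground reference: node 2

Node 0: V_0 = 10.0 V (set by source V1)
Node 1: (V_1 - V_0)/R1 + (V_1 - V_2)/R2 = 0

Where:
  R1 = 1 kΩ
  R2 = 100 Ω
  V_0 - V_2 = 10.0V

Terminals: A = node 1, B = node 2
Nodal analysis, taking node 2 as the 0 V reference.
Source V1 fixes V_0 = 10 V.
KCL at each unknown node (sum of currents leaving = 0; resistances in Ω):
  Node 1: (V_1 - 10)/1000 + (V_1 - 0)/100 = 0
Collecting terms: 0.011 × V_1 = 0.01  =>  V_1 = 0.9091 V
Power in each resistor, P = (ΔV)²/R:
  P_R1 = (10 - 0.9091)²/1000 = 0.08264 W
  P_R2 = (0.9091 - 0)²/100 = 0.008264 W
P_total = P_R1 + P_R2 = 0.09091 W

Final answer: 0.09091 W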